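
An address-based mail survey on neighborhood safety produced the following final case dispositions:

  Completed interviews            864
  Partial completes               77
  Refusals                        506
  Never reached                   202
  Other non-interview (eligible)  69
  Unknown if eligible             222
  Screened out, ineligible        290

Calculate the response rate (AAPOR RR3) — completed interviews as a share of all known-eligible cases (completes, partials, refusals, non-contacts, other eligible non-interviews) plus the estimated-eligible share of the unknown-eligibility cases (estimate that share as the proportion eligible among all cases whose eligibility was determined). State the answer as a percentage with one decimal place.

Numerator → 864
Eligible (known) → 864 + 77 + 506 + 202 + 69 = 1718
e = 1718 / (1718 + 290) = 1718 / 2008 = 0.8556
Eligible share of unknowns → 0.8556 × 222 = 189.94
Denominator → 1718 + 189.94 = 1907.94
RR3 = 864 / 1907.94 = 0.4528

45.3%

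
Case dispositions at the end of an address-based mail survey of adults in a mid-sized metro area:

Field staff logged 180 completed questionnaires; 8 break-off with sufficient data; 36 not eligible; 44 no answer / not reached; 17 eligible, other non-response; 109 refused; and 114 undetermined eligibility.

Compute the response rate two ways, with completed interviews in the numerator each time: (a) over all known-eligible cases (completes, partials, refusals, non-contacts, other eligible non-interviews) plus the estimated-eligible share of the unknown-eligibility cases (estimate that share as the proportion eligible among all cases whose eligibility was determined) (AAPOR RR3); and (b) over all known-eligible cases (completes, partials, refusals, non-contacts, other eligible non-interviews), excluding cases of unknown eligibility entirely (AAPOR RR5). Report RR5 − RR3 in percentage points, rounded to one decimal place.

11.3

Num = 180
Eligible (known) = 180 + 8 + 109 + 44 + 17 = 358
e = 358 / (358 + 36) = 358 / 394 = 0.9086
Eligible share of unknowns = 0.9086 × 114 = 103.58
Denominator = 358 + 103.58 = 461.58
RR3 = 180 / 461.58 = 0.3900
Denominator = 180 + 8 + 109 + 44 + 17 = 358
RR5 = 180 / 358 = 0.5028
Difference = 50.28 − 39.00 = 11.28 percentage points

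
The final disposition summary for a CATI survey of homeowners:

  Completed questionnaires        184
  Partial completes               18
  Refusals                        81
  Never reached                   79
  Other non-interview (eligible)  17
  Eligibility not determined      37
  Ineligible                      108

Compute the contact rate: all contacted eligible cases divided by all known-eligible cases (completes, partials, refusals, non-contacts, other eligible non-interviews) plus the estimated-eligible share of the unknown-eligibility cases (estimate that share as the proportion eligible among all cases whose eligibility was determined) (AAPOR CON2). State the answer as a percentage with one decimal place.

73.6%

Numerator = 184 + 18 + 81 + 17 = 300
Known eligible = 184 + 18 + 81 + 79 + 17 = 379
e = 379 / (379 + 108) = 379 / 487 = 0.7782
e × U = 0.7782 × 37 = 28.79
Base = 379 + 28.79 = 407.79
CON2 = 300 / 407.79 = 0.7357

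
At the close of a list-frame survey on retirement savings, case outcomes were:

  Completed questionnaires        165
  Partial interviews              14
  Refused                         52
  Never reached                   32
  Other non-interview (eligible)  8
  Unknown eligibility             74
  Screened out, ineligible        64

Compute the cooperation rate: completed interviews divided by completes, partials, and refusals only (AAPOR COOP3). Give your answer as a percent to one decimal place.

71.4%

Num → 165
Base → 165 + 14 + 52 = 231
COOP3 = 165 / 231 = 0.7143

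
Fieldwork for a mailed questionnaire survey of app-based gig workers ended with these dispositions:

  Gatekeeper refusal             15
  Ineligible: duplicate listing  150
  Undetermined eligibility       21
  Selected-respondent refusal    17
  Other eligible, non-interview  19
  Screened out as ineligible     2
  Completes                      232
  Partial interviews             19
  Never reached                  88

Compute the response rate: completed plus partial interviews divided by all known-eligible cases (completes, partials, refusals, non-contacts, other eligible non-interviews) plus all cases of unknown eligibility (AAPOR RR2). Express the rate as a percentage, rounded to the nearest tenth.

Refusal or break-off = 15 + 17 = 32
Screened out, ineligible = 2 + 150 = 152
Numerator = 232 + 19 = 251
Denom = 232 + 19 + 32 + 88 + 19 + 21 = 411
RR2 = 251 / 411 = 0.6107

61.1%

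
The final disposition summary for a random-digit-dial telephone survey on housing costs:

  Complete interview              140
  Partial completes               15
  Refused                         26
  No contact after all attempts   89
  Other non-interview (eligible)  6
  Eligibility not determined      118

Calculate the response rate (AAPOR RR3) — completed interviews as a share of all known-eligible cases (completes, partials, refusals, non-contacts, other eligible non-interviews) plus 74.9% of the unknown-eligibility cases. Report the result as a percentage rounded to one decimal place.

38.4%

Num: 140
Eligible (known): 140 + 15 + 26 + 89 + 6 = 276
e × U: 0.7490 × 118 = 88.38
Denom: 276 + 88.38 = 364.38
RR3 = 140 / 364.38 = 0.3842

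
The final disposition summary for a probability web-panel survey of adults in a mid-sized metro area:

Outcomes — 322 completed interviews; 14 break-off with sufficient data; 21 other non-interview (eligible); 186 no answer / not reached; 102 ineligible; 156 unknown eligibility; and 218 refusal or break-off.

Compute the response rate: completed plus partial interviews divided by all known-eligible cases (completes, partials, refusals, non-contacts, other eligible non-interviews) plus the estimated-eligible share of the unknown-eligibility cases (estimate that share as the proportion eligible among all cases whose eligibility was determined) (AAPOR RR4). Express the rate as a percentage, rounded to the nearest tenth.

37.4%

Top = 322 + 14 = 336
Determined eligible = 322 + 14 + 218 + 186 + 21 = 761
e = 761 / (761 + 102) = 761 / 863 = 0.8818
Eligible share of unknowns = 0.8818 × 156 = 137.56
Base = 761 + 137.56 = 898.56
RR4 = 336 / 898.56 = 0.3739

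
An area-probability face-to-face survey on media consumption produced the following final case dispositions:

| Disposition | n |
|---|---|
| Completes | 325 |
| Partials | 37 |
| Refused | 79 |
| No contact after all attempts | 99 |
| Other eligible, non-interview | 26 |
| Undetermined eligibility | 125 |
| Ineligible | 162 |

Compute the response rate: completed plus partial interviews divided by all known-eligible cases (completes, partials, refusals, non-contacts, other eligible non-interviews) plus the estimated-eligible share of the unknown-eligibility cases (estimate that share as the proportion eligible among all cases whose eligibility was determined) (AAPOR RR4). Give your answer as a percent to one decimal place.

Numerator: 325 + 37 = 362
Known eligible: 325 + 37 + 79 + 99 + 26 = 566
e = 566 / (566 + 162) = 566 / 728 = 0.7775
e × U: 0.7775 × 125 = 97.19
Denom: 566 + 97.19 = 663.19
RR4 = 362 / 663.19 = 0.5458

54.6%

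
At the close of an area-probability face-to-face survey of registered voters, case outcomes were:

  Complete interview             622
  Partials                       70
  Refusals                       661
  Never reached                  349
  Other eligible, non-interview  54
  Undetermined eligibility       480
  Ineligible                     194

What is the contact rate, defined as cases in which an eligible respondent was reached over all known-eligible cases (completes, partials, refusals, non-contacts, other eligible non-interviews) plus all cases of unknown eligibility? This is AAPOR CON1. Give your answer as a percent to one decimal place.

Numerator → 622 + 70 + 661 + 54 = 1407
Denominator → 622 + 70 + 661 + 349 + 54 + 480 = 2236
CON1 = 1407 / 2236 = 0.6292

62.9%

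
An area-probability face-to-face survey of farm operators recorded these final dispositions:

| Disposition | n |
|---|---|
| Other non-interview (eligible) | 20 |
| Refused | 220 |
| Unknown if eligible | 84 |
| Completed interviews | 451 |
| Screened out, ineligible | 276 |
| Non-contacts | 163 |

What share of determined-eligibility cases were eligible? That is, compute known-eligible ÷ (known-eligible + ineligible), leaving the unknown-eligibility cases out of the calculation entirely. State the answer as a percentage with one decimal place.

Known eligible → 451 + 220 + 163 + 20 = 854
e = 854 / (854 + 276) = 854 / 1130 = 0.7558

75.6%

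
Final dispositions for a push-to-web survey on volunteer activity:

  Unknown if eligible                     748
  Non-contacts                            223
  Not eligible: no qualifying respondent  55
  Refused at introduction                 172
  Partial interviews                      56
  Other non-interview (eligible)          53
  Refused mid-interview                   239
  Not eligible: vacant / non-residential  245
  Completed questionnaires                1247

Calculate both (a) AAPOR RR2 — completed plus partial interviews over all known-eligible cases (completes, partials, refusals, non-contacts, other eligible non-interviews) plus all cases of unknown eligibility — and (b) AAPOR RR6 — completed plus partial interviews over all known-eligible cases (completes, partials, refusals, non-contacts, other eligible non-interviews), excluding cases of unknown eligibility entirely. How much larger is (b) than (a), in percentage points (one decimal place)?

17.9

Declined to participate = 172 + 239 = 411
Out of scope = 55 + 245 = 300
Top = 1247 + 56 = 1303
Denom = 1247 + 56 + 411 + 223 + 53 + 748 = 2738
RR2 = 1303 / 2738 = 0.4759
Denom = 1247 + 56 + 411 + 223 + 53 = 1990
RR6 = 1303 / 1990 = 0.6548
Difference = 65.48 − 47.59 = 17.89 percentage points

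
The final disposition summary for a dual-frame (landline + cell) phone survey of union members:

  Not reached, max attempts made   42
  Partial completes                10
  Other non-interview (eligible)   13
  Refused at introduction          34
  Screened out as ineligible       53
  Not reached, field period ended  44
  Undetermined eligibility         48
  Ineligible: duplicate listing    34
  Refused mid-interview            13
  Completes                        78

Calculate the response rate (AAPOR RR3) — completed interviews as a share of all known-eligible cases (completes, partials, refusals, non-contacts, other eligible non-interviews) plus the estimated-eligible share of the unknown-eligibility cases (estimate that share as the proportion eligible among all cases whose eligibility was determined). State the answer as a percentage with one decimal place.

Declined to participate = 34 + 13 = 47
Non-contacts = 44 + 42 = 86
Out of scope = 53 + 34 = 87
Top: 78
Eligible (known): 78 + 10 + 47 + 86 + 13 = 234
e = 234 / (234 + 87) = 234 / 321 = 0.7290
e × U: 0.7290 × 48 = 34.99
Denom: 234 + 34.99 = 268.99
RR3 = 78 / 268.99 = 0.2900

29.0%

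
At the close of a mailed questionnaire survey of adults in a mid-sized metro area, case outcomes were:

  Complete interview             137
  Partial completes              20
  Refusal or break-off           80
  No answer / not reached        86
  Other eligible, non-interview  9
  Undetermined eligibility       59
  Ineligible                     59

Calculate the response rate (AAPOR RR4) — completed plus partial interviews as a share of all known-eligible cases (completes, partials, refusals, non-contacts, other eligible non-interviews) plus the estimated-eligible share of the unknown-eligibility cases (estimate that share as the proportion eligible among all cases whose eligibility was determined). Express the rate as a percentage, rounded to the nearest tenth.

Numerator = 137 + 20 = 157
Determined eligible = 137 + 20 + 80 + 86 + 9 = 332
e = 332 / (332 + 59) = 332 / 391 = 0.8491
Estimated eligible among unknowns = 0.8491 × 59 = 50.10
Denominator = 332 + 50.10 = 382.10
RR4 = 157 / 382.10 = 0.4109

41.1%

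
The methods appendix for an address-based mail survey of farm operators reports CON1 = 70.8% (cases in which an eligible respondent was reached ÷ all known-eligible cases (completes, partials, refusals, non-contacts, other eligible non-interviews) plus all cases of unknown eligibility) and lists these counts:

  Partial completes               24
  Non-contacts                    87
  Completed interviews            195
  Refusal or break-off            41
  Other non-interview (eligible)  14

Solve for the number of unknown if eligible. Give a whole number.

Top = 195 + 24 + 41 + 14 = 274
CON1 = 274 / D = 0.708
D = 274 / 0.708 = 387.0
Other denominator terms total 361
unknown if eligible = 387.0 − 361 ≈ 26

26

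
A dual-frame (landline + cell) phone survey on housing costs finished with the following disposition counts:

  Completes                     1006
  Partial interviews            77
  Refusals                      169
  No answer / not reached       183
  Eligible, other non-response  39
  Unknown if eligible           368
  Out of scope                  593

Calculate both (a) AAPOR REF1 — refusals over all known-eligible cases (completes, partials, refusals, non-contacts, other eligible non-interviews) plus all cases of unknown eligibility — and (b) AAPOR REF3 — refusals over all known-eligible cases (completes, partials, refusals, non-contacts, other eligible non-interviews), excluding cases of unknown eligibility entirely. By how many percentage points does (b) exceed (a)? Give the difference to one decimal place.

2.3

Top = 169
Denominator = 1006 + 77 + 169 + 183 + 39 + 368 = 1842
REF1 = 169 / 1842 = 0.0917
Denominator = 1006 + 77 + 169 + 183 + 39 = 1474
REF3 = 169 / 1474 = 0.1147
Difference = 11.47 − 9.17 = 2.30 percentage points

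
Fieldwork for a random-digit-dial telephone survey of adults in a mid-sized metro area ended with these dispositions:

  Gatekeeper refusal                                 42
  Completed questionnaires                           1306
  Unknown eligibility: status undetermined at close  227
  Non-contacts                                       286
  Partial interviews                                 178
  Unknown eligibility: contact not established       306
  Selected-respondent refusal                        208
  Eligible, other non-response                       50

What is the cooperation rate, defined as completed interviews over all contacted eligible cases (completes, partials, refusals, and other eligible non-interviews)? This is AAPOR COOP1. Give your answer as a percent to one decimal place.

Refused = 42 + 208 = 250
Unknown eligibility = 306 + 227 = 533
Numerator = 1306
Denominator = 1306 + 178 + 250 + 50 = 1784
COOP1 = 1306 / 1784 = 0.7321

73.2%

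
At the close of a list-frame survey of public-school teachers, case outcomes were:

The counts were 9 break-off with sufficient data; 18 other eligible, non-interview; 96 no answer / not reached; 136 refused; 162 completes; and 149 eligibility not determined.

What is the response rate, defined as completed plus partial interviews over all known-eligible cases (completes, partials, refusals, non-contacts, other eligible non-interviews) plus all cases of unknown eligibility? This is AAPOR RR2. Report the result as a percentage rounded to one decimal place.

30.0%

Numerator → 162 + 9 = 171
Denominator → 162 + 9 + 136 + 96 + 18 + 149 = 570
RR2 = 171 / 570 = 0.3000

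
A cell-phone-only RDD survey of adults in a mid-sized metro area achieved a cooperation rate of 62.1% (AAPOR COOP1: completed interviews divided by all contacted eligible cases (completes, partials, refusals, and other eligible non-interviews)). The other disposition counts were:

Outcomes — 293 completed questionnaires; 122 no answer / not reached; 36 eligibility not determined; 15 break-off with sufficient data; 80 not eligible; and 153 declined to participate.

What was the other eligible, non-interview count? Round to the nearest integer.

11

COOP1 = 293 / D = 0.621
D = 293 / 0.621 = 471.8
Rest of base = 461
other eligible, non-interview = 471.8 − 461 ≈ 11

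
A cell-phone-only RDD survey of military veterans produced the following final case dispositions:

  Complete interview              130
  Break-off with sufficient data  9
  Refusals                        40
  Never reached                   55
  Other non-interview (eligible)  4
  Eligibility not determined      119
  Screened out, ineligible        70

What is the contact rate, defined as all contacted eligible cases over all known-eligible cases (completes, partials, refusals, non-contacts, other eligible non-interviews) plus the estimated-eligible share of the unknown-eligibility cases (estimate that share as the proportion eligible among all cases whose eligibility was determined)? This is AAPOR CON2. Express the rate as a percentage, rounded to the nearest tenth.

Numerator: 130 + 9 + 40 + 4 = 183
Known eligible: 130 + 9 + 40 + 55 + 4 = 238
e = 238 / (238 + 70) = 238 / 308 = 0.7727
Eligible share of unknowns: 0.7727 × 119 = 91.95
Denom: 238 + 91.95 = 329.95
CON2 = 183 / 329.95 = 0.5546

55.5%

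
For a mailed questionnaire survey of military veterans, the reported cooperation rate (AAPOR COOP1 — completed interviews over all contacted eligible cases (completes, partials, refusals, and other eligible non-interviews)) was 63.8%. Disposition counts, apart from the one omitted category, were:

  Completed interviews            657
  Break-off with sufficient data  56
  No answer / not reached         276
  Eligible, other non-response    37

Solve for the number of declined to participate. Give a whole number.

280

COOP1 = 657 / D = 0.638
D = 657 / 0.638 = 1029.8
Other denominator terms total 750
declined to participate = 1029.8 − 750 ≈ 280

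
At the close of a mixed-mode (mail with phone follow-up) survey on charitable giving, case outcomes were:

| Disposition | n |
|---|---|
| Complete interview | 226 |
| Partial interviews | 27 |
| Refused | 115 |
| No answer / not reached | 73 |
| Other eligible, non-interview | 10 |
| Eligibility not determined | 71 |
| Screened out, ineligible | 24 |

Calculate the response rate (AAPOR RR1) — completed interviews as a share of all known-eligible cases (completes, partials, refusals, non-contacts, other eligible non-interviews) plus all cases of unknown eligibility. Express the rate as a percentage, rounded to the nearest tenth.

Top → 226
Denom → 226 + 27 + 115 + 73 + 10 + 71 = 522
RR1 = 226 / 522 = 0.4330

43.3%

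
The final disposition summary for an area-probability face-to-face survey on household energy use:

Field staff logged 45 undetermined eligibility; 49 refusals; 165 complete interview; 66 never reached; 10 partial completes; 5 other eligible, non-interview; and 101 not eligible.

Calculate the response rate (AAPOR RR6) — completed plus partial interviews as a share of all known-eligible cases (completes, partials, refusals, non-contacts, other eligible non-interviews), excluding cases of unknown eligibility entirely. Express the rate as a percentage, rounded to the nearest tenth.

Top = 165 + 10 = 175
Denom = 165 + 10 + 49 + 66 + 5 = 295
RR6 = 175 / 295 = 0.5932

59.3%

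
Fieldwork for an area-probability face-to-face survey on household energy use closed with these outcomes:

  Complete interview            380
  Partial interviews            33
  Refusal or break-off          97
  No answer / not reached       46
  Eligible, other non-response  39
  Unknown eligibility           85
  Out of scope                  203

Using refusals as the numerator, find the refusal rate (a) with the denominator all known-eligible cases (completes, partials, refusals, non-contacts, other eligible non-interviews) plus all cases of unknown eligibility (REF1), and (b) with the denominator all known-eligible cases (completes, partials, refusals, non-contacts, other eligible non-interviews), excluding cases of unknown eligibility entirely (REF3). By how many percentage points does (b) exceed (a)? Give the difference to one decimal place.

2.0

Numerator → 97
Base → 380 + 33 + 97 + 46 + 39 + 85 = 680
REF1 = 97 / 680 = 0.1426
Base → 380 + 33 + 97 + 46 + 39 = 595
REF3 = 97 / 595 = 0.1630
Difference = 16.30 − 14.26 = 2.04 percentage points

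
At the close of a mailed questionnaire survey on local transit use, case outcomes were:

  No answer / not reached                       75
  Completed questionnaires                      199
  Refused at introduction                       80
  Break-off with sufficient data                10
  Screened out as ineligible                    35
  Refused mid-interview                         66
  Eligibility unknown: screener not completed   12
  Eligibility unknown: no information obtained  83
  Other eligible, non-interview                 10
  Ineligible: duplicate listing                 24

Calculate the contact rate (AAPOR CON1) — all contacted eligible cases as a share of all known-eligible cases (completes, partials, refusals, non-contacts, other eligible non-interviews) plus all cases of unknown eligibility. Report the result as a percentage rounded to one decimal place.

Refusals = 80 + 66 = 146
Eligibility not determined = 12 + 83 = 95
Ineligible = 35 + 24 = 59
Numerator = 199 + 10 + 146 + 10 = 365
Denom = 199 + 10 + 146 + 75 + 10 + 95 = 535
CON1 = 365 / 535 = 0.6822

68.2%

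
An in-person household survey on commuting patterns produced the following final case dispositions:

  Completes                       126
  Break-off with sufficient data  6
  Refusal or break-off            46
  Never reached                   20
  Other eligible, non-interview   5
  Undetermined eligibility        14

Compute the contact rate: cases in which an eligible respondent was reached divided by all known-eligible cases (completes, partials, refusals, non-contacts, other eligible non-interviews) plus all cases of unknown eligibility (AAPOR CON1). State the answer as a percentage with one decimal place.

Num: 126 + 6 + 46 + 5 = 183
Base: 126 + 6 + 46 + 20 + 5 + 14 = 217
CON1 = 183 / 217 = 0.8433

84.3%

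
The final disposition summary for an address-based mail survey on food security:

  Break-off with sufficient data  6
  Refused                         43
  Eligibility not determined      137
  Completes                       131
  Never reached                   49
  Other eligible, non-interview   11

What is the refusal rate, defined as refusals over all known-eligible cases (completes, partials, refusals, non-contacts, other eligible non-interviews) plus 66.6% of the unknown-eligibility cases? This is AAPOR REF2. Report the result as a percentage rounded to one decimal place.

13.0%

Top = 43
Eligible (known) = 131 + 6 + 43 + 49 + 11 = 240
Estimated eligible among unknowns = 0.6660 × 137 = 91.24
Base = 240 + 91.24 = 331.24
REF2 = 43 / 331.24 = 0.1298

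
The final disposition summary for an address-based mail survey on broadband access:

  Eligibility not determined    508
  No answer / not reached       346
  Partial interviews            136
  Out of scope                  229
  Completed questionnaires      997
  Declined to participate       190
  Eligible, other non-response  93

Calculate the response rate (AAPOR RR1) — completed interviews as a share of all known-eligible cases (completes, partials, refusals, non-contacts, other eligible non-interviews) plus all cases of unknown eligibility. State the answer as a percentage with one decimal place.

43.9%

Num = 997
Denominator = 997 + 136 + 190 + 346 + 93 + 508 = 2270
RR1 = 997 / 2270 = 0.4392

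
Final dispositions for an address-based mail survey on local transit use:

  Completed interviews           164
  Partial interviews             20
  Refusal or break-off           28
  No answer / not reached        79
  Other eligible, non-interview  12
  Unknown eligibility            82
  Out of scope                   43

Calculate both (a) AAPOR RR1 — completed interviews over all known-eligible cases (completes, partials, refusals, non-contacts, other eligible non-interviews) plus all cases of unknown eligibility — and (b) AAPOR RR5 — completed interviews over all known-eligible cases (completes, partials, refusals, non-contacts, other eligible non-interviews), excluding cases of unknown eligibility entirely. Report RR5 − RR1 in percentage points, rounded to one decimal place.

11.5

Top: 164
Denom: 164 + 20 + 28 + 79 + 12 + 82 = 385
RR1 = 164 / 385 = 0.4260
Denom: 164 + 20 + 28 + 79 + 12 = 303
RR5 = 164 / 303 = 0.5413
Difference = 54.13 − 42.60 = 11.53 percentage points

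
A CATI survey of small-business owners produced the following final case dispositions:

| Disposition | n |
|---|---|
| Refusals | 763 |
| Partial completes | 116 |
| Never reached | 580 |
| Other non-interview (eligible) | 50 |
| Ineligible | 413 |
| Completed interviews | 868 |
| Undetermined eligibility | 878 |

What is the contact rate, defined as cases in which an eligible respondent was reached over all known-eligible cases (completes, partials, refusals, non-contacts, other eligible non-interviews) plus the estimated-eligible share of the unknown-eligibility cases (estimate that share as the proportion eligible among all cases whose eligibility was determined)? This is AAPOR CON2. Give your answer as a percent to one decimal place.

57.5%

Top → 868 + 116 + 763 + 50 = 1797
Determined eligible → 868 + 116 + 763 + 580 + 50 = 2377
e = 2377 / (2377 + 413) = 2377 / 2790 = 0.8520
Estimated eligible among unknowns → 0.8520 × 878 = 748.06
Base → 2377 + 748.06 = 3125.06
CON2 = 1797 / 3125.06 = 0.5750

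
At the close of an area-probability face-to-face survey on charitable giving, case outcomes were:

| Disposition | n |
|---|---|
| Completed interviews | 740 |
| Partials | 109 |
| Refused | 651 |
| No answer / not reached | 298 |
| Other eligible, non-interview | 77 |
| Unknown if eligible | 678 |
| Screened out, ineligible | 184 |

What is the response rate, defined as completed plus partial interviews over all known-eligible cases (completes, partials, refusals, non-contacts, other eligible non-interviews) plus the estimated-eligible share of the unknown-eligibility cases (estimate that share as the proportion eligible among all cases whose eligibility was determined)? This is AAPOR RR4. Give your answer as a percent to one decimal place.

34.1%

Num → 740 + 109 = 849
Eligible (known) → 740 + 109 + 651 + 298 + 77 = 1875
e = 1875 / (1875 + 184) = 1875 / 2059 = 0.9106
Eligible share of unknowns → 0.9106 × 678 = 617.39
Base → 1875 + 617.39 = 2492.39
RR4 = 849 / 2492.39 = 0.3406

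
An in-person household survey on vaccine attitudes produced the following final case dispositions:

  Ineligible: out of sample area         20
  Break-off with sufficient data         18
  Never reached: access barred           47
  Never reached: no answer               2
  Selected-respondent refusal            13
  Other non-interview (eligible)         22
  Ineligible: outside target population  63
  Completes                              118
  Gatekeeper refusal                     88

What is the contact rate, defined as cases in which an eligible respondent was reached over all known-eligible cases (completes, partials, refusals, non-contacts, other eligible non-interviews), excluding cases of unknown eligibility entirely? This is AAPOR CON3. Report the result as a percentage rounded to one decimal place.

Refusal or break-off = 88 + 13 = 101
Non-contacts = 2 + 47 = 49
Out of scope = 63 + 20 = 83
Top: 118 + 18 + 101 + 22 = 259
Denom: 118 + 18 + 101 + 49 + 22 = 308
CON3 = 259 / 308 = 0.8409

84.1%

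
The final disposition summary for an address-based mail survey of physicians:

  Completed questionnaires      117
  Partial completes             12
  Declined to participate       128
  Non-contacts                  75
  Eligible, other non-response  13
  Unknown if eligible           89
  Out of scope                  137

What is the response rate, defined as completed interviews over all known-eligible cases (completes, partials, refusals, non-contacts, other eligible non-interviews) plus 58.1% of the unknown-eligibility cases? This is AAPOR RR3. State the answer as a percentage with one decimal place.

Num → 117
Determined eligible → 117 + 12 + 128 + 75 + 13 = 345
Eligible share of unknowns → 0.5810 × 89 = 51.71
Denominator → 345 + 51.71 = 396.71
RR3 = 117 / 396.71 = 0.2949

29.5%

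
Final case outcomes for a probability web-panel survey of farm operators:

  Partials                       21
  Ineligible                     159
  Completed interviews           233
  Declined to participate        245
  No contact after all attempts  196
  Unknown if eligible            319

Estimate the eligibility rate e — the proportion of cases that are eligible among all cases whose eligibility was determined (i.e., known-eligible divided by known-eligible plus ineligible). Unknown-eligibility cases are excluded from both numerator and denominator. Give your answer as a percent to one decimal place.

Determined eligible = 233 + 21 + 245 + 196 = 695
e = 695 / (695 + 159) = 695 / 854 = 0.8138

81.4%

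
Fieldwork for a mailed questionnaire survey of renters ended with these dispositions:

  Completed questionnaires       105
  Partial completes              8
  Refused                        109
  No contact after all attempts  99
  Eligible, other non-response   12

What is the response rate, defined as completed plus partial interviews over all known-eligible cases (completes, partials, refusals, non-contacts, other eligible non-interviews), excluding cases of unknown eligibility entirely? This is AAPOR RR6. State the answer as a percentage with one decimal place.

33.9%

Num: 105 + 8 = 113
Denom: 105 + 8 + 109 + 99 + 12 = 333
RR6 = 113 / 333 = 0.3393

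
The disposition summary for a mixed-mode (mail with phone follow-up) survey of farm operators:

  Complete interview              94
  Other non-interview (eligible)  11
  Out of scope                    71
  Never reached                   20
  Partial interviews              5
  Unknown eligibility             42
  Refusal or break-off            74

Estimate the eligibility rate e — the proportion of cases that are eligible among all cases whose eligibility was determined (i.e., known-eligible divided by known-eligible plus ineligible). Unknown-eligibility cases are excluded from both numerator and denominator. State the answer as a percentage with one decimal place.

74.2%

Known eligible → 94 + 5 + 74 + 20 + 11 = 204
e = 204 / (204 + 71) = 204 / 275 = 0.7418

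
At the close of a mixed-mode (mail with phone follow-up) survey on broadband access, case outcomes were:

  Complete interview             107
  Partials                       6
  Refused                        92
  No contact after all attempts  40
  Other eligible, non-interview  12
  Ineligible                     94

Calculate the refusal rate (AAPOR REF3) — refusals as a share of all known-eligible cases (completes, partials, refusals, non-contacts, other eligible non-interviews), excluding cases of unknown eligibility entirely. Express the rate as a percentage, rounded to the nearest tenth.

35.8%

Numerator = 92
Denom = 107 + 6 + 92 + 40 + 12 = 257
REF3 = 92 / 257 = 0.3580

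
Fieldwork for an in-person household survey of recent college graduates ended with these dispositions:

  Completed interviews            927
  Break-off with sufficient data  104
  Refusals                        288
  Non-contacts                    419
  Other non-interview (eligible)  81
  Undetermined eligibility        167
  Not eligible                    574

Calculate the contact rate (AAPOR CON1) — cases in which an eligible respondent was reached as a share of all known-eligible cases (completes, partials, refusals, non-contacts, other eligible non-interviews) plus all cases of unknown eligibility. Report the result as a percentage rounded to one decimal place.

70.5%

Num → 927 + 104 + 288 + 81 = 1400
Denom → 927 + 104 + 288 + 419 + 81 + 167 = 1986
CON1 = 1400 / 1986 = 0.7049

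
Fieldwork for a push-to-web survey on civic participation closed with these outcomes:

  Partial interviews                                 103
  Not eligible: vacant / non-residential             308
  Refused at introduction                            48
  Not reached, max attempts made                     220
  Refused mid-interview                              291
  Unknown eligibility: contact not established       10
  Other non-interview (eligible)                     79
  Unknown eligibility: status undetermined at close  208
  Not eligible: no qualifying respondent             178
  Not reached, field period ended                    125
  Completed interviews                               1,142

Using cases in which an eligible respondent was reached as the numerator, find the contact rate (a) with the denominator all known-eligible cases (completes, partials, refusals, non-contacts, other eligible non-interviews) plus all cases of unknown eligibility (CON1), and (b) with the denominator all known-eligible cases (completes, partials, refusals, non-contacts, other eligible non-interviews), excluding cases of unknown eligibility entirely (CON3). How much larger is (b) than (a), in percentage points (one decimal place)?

Refusal or break-off = 48 + 291 = 339
Non-contacts = 125 + 220 = 345
Unknown eligibility = 10 + 208 = 218
Not eligible = 178 + 308 = 486
Num → 1142 + 103 + 339 + 79 = 1663
Denominator → 1142 + 103 + 339 + 345 + 79 + 218 = 2226
CON1 = 1663 / 2226 = 0.7471
Denominator → 1142 + 103 + 339 + 345 + 79 = 2008
CON3 = 1663 / 2008 = 0.8282
Difference = 82.82 − 74.71 = 8.11 percentage points

8.1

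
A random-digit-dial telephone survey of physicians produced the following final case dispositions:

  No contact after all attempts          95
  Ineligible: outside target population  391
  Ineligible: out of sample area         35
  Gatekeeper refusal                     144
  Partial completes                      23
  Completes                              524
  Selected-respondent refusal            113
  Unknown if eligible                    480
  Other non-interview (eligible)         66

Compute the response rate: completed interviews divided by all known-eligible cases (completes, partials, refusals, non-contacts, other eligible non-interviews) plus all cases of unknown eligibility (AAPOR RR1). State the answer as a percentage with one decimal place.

Refused = 144 + 113 = 257
Out of scope = 391 + 35 = 426
Numerator → 524
Base → 524 + 23 + 257 + 95 + 66 + 480 = 1445
RR1 = 524 / 1445 = 0.3626

36.3%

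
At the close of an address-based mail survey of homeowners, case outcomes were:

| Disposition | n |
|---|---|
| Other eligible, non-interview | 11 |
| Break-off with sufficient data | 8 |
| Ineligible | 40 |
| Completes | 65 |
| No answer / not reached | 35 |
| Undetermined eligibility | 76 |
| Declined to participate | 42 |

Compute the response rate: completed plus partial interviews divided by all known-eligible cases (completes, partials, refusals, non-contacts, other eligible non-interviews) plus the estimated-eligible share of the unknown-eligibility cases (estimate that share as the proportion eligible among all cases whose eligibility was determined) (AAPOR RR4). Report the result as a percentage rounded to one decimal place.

Num → 65 + 8 = 73
Eligible (known) → 65 + 8 + 42 + 35 + 11 = 161
e = 161 / (161 + 40) = 161 / 201 = 0.8010
Estimated eligible among unknowns → 0.8010 × 76 = 60.88
Denom → 161 + 60.88 = 221.88
RR4 = 73 / 221.88 = 0.3290

32.9%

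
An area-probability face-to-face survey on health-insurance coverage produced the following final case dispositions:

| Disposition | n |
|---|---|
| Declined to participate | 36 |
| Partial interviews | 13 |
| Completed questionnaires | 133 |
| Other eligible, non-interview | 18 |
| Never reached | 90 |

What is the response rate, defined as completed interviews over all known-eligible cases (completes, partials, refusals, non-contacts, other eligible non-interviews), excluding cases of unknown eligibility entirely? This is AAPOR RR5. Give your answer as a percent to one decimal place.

Top: 133
Base: 133 + 13 + 36 + 90 + 18 = 290
RR5 = 133 / 290 = 0.4586

45.9%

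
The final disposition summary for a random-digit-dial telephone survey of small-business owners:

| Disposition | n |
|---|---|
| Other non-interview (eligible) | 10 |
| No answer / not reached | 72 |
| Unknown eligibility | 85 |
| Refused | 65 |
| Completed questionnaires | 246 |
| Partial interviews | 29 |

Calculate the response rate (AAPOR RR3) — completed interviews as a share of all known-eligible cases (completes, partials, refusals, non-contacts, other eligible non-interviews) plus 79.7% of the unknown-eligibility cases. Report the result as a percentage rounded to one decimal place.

50.2%

Top → 246
Eligible (known) → 246 + 29 + 65 + 72 + 10 = 422
Estimated eligible among unknowns → 0.7970 × 85 = 67.75
Denom → 422 + 67.75 = 489.75
RR3 = 246 / 489.75 = 0.5023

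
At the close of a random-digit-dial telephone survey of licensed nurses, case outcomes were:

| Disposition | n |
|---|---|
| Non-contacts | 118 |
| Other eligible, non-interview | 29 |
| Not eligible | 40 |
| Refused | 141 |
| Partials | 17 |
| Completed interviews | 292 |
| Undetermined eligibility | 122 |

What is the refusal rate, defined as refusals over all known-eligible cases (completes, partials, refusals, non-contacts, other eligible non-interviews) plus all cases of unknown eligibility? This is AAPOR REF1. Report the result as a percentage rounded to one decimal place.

Num = 141
Base = 292 + 17 + 141 + 118 + 29 + 122 = 719
REF1 = 141 / 719 = 0.1961

19.6%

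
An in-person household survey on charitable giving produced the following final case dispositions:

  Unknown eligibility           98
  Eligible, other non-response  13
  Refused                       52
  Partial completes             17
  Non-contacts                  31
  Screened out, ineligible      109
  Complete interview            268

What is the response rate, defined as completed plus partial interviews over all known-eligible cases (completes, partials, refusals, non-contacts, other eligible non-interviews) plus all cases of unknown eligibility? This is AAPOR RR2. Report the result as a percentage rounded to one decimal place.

Numerator = 268 + 17 = 285
Base = 268 + 17 + 52 + 31 + 13 + 98 = 479
RR2 = 285 / 479 = 0.5950

59.5%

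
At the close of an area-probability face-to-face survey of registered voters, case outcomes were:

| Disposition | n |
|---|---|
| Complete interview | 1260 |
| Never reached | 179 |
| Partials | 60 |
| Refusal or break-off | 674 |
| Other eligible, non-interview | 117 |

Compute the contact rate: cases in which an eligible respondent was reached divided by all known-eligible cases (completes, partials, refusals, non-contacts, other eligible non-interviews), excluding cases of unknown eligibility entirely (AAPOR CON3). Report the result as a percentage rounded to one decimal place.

Top = 1260 + 60 + 674 + 117 = 2111
Denominator = 1260 + 60 + 674 + 179 + 117 = 2290
CON3 = 2111 / 2290 = 0.9218

92.2%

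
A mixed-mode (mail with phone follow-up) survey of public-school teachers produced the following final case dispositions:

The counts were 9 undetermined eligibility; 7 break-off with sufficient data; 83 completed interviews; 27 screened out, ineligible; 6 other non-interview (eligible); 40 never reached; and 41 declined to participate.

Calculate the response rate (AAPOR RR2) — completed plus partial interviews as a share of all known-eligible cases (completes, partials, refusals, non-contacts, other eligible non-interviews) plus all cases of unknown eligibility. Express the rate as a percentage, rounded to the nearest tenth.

Numerator = 83 + 7 = 90
Denominator = 83 + 7 + 41 + 40 + 6 + 9 = 186
RR2 = 90 / 186 = 0.4839

48.4%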